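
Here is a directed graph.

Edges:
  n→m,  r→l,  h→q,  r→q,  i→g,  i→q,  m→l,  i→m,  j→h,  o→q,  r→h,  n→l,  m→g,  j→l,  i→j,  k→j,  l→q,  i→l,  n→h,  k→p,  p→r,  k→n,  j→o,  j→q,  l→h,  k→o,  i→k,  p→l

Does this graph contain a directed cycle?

No

DFS with white/gray/black marking, starting from i:
i gray
  j gray
    h gray
      q gray
      q black
    h black
    o gray
      o→q: q black — skip
    o black
    j→q: q black — skip
    l gray
      l→h: h black — skip
      l→q: q black — skip
    l black
  j black
  m gray
    g gray
    g black
    m→l: l black — skip
  m black
  i→l: l black — skip
  i→q: q black — skip
  k gray
    k→j: j black — skip
    n gray
      n→h: h black — skip
      n→m: m black — skip
      n→l: l black — skip
    n black
    k→o: o black — skip
    p gray
      p→l: l black — skip
      r gray
        r→h: h black — skip
        r→l: l black — skip
        r→q: q black — skip
      r black
    p black
  k black
  i→g: g black — skip
i black
Every edge goes to a white or black vertex — no back edge, so the graph is acyclic.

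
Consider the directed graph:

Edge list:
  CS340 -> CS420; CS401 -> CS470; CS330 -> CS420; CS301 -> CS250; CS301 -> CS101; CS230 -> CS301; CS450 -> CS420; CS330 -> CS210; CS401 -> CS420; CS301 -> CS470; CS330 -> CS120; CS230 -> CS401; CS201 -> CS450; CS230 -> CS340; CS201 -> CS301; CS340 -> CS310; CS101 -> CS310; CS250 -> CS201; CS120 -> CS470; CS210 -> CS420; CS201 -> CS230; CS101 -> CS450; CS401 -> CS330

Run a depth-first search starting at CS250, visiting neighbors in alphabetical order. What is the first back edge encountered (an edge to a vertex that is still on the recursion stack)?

CS301→CS250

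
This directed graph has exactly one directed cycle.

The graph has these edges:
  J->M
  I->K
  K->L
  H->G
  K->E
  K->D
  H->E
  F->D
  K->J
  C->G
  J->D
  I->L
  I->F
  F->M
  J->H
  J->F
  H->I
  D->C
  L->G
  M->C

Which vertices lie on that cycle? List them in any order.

H, I, J, K

DFS with gray/black marking from J:
J gray
  M gray
    C gray
      G gray
      G black
    C black
  M black
  H gray
    I gray
      F gray
        F→M: M black — skip
        D gray
          D→C: C black — skip
        D black
      F black
      K gray
        K→J: J is gray → back edge
Back edge closes the cycle J → H → I → K → J; its vertices are {H, I, J, K}.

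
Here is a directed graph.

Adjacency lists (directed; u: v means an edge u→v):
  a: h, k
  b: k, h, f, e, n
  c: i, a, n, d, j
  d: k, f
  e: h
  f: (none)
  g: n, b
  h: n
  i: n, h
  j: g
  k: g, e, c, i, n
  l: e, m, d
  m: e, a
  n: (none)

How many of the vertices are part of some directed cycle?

7

A vertex is on a directed cycle iff it belongs to a strongly connected component of size ≥ 2 (or has a self-loop).
The vertices on cycles are {a, b, c, d, g, j, k} — 7 in total.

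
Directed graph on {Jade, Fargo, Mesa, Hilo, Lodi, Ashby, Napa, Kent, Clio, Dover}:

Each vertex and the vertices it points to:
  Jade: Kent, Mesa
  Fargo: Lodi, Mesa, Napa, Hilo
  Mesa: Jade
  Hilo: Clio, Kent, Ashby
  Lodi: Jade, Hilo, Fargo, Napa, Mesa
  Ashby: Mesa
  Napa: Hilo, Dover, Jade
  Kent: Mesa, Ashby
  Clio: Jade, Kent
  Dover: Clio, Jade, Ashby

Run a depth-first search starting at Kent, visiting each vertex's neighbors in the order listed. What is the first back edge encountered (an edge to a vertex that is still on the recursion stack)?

DFS from Kent (visiting each vertex's neighbors in the order listed); mark gray on enter, black on exit:
Kent gray
  Mesa gray
    Jade gray
      Jade→Kent: Kent is gray → back edge
First back edge: Jade → Kent.

Jade→Kent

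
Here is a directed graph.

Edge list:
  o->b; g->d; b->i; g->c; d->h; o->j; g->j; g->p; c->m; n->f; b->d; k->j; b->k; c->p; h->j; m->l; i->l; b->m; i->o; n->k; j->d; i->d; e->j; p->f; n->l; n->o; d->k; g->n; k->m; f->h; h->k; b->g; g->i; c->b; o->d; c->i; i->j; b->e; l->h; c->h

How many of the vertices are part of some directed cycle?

A vertex is on a directed cycle iff it belongs to a strongly connected component of size ≥ 2 (or has a self-loop).
The vertices on cycles are {b, c, d, g, h, i, j, k, l, m, n, o} — 12 in total.

12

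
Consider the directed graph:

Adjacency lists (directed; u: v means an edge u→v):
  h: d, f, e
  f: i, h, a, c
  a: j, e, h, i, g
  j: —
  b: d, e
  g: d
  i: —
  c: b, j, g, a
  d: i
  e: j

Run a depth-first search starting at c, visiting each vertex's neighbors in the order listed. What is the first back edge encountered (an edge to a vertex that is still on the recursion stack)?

DFS from c (visiting each vertex's neighbors in the order listed); mark gray on enter, black on exit:
c gray
  b gray
    d gray
      i gray
      i black
    d black
    e gray
      j gray
      j black
    e black
  b black
  c→j: j black — skip
  g gray
    g→d: d black — skip
  g black
  a gray
    a→j: j black — skip
    a→e: e black — skip
    h gray
      h→d: d black — skip
      f gray
        f→i: i black — skip
        f→h: h is gray → back edge
First back edge: f → h.

f->h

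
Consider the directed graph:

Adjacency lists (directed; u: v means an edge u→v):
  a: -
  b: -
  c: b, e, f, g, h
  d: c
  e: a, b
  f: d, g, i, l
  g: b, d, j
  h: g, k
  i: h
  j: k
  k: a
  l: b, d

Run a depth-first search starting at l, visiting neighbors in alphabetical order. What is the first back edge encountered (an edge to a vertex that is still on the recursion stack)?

f→d

DFS from l (visiting neighbors in alphabetical order); mark gray on enter, black on exit:
l gray
  b gray
  b black
  d gray
    c gray
      c→b: b black — skip
      e gray
        a gray
        a black
        e→b: b black — skip
      e black
      f gray
        f→d: d is gray → back edge
First back edge: f → d.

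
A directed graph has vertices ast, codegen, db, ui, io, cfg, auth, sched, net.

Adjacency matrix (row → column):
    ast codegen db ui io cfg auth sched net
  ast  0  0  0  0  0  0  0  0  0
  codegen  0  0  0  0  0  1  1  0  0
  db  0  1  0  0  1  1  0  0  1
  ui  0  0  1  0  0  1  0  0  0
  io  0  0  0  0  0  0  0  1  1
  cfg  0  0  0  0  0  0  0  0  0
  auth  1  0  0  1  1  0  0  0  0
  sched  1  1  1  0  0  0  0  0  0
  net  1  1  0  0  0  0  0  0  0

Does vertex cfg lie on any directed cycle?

No

cfg lies on a cycle iff there is a path from cfg back to itself.
Exploring from cfg, it never reaches itself; equivalently, its strongly connected component is a singleton.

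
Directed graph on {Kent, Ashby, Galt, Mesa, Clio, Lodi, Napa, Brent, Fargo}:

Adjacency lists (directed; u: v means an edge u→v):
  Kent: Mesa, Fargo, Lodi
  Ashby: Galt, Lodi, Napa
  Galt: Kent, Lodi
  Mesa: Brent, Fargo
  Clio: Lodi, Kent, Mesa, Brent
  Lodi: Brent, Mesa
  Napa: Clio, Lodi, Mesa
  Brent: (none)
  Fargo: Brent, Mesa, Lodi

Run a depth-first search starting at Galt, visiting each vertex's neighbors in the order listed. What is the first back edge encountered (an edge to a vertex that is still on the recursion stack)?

DFS from Galt (visiting each vertex's neighbors in the order listed); mark gray on enter, black on exit:
Galt gray
  Kent gray
    Mesa gray
      Brent gray
      Brent black
      Fargo gray
        Fargo→Brent: Brent black — skip
        Fargo→Mesa: Mesa is gray → back edge
First back edge: Fargo → Mesa.

Fargo→Mesa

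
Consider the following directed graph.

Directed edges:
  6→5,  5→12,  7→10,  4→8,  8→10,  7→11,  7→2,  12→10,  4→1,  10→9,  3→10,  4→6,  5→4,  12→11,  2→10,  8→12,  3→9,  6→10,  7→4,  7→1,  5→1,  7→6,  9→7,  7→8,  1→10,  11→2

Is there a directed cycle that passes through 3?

No

3 lies on a cycle iff there is a path from 3 back to itself.
Exploring from 3, it never reaches itself; equivalently, its strongly connected component is a singleton.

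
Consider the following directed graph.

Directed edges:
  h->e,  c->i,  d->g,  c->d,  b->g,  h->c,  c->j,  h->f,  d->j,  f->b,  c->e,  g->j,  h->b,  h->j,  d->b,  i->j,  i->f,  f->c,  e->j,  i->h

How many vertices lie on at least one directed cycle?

A vertex is on a directed cycle iff it belongs to a strongly connected component of size ≥ 2 (or has a self-loop).
The vertices on cycles are {c, f, h, i} — 4 in total.

4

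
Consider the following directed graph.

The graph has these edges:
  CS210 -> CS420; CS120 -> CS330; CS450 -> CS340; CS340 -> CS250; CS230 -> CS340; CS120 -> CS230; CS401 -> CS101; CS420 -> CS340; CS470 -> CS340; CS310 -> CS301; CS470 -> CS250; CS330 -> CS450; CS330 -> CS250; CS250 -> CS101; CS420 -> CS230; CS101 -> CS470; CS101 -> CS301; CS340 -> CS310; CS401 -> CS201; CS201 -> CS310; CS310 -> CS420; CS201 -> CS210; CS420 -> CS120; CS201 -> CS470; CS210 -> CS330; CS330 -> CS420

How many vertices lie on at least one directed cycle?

A vertex is on a directed cycle iff it belongs to a strongly connected component of size ≥ 2 (or has a self-loop).
The vertices on cycles are {CS101, CS120, CS230, CS250, CS310, CS330, CS340, CS420, CS450, CS470} — 10 in total.

10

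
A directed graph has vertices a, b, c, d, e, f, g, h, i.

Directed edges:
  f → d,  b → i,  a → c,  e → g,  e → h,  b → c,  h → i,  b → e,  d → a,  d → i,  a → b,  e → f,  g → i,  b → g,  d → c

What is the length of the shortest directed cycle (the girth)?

5

For each vertex v, BFS finds the shortest path from v back to v.
The shortest such closed walk is a → b → e → f → d → a, length 5.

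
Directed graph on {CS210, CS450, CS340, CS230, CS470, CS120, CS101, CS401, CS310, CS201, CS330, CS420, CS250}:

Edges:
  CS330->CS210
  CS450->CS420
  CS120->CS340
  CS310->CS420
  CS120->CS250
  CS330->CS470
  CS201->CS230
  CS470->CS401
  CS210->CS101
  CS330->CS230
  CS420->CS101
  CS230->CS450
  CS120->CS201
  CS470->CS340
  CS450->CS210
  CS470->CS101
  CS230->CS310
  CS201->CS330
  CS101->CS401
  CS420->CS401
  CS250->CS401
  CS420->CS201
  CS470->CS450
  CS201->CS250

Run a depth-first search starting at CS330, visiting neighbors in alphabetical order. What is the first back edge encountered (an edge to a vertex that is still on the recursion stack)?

CS201->CS230

DFS from CS330 (visiting neighbors in alphabetical order); mark gray on enter, black on exit:
CS330 gray
  CS210 gray
    CS101 gray
      CS401 gray
      CS401 black
    CS101 black
  CS210 black
  CS230 gray
    CS310 gray
      CS420 gray
        CS420→CS101: CS101 black — skip
        CS201 gray
          CS201→CS230: CS230 is gray → back edge
First back edge: CS201 → CS230.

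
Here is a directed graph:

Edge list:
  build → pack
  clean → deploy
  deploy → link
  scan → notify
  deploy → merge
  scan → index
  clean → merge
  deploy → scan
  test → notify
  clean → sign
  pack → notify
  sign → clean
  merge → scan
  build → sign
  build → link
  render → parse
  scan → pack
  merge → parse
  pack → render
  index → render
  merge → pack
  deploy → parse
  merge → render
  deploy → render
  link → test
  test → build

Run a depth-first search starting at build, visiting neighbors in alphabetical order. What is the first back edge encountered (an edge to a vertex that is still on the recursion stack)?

test->build

DFS from build (visiting neighbors in alphabetical order); mark gray on enter, black on exit:
build gray
  link gray
    test gray
      test→build: build is gray → back edge
First back edge: test → build.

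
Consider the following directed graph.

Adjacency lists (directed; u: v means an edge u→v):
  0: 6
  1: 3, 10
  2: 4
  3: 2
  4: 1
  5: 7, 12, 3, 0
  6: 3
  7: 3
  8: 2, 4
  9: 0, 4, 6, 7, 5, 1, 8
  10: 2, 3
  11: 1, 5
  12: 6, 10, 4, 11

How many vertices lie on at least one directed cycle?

8

A vertex is on a directed cycle iff it belongs to a strongly connected component of size ≥ 2 (or has a self-loop).
The vertices on cycles are {1, 2, 3, 4, 5, 10, 11, 12} — 8 in total.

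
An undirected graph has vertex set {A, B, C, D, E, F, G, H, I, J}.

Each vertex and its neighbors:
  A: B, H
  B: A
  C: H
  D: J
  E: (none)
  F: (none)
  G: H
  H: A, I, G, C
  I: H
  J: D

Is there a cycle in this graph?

No

DFS, tracking each vertex's parent; an edge to a visited non-parent vertex closes a cycle.
Start from E:
visit E (parent –)
visit A (parent –)
  visit B (parent A)
    B–A: parent, skip
  visit H (parent A)
    H–A: parent, skip
    visit I (parent H)
      I–H: parent, skip
    visit G (parent H)
      G–H: parent, skip
    visit C (parent H)
      C–H: parent, skip
visit D (parent –)
  visit J (parent D)
    J–D: parent, skip
visit F (parent –)
No non-parent visited neighbor found — the graph is a forest.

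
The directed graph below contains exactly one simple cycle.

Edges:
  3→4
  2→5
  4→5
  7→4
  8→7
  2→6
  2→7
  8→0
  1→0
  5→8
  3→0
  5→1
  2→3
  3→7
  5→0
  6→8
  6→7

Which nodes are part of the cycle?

4, 5, 7, 8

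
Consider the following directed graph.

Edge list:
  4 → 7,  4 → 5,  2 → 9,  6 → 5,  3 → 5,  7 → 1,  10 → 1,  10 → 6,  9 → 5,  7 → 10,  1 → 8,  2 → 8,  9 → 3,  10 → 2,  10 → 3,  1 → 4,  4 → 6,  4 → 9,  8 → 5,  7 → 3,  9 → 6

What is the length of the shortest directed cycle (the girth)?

3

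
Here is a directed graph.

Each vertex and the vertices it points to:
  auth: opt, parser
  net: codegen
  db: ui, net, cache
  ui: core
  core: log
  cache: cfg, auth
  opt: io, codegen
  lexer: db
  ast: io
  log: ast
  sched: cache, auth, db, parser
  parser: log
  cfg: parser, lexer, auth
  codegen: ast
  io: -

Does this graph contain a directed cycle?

Yes

DFS with white/gray/black marking, starting from lexer:
lexer gray
  db gray
    ui gray
      core gray
        log gray
          ast gray
            io gray
            io black
          ast black
        log black
      core black
    ui black
    net gray
      codegen gray
        codegen→ast: ast black — skip
      codegen black
    net black
    cache gray
      cfg gray
        parser gray
          parser→log: log black — skip
        parser black
        cfg→lexer: lexer is gray → back edge
Back edge found, so a cycle exists: lexer → db → cache → cfg → lexer.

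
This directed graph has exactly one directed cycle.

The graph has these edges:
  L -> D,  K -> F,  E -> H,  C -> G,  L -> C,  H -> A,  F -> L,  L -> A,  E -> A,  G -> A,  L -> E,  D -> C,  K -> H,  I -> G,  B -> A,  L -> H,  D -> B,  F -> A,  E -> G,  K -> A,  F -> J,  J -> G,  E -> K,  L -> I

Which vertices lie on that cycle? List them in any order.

E, F, K, L

DFS with gray/black marking from F:
F gray
  L gray
    I gray
      G gray
        A gray
        A black
      G black
    I black
    E gray
      H gray
        H→A: A black — skip
      H black
      E→A: A black — skip
      E→G: G black — skip
      K gray
        K→F: F is gray → back edge
Back edge closes the cycle F → L → E → K → F; its vertices are {E, F, K, L}.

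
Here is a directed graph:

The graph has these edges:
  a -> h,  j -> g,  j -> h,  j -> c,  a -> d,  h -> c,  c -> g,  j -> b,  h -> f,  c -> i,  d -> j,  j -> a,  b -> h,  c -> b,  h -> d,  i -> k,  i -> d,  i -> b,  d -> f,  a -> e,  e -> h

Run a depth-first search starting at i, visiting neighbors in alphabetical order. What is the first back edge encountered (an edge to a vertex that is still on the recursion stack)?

c→b

DFS from i (visiting neighbors in alphabetical order); mark gray on enter, black on exit:
i gray
  b gray
    h gray
      c gray
        c→b: b is gray → back edge
First back edge: c → b.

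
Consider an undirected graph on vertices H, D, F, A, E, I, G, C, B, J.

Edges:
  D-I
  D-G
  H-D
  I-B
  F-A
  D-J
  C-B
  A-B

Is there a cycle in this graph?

No

DFS, tracking each vertex's parent; an edge to a visited non-parent vertex closes a cycle.
Start from D:
visit D (parent –)
  visit I (parent D)
    I–D: parent, skip
    visit B (parent I)
      visit A (parent B)
        A–B: parent, skip
        visit F (parent A)
          F–A: parent, skip
      B–I: parent, skip
      visit C (parent B)
        C–B: parent, skip
  visit H (parent D)
    H–D: parent, skip
  visit J (parent D)
    J–D: parent, skip
  visit G (parent D)
    G–D: parent, skip
visit E (parent –)
No non-parent visited neighbor found — the graph is a forest.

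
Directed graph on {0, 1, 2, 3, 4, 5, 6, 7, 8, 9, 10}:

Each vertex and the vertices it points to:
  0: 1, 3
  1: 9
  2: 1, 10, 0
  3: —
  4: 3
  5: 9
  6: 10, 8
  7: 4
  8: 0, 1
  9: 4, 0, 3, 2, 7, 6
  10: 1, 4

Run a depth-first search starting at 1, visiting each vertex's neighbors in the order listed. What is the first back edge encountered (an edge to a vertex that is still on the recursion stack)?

0→1

DFS from 1 (visiting each vertex's neighbors in the order listed); mark gray on enter, black on exit:
1 gray
  9 gray
    4 gray
      3 gray
      3 black
    4 black
    0 gray
      0→1: 1 is gray → back edge
First back edge: 0 → 1.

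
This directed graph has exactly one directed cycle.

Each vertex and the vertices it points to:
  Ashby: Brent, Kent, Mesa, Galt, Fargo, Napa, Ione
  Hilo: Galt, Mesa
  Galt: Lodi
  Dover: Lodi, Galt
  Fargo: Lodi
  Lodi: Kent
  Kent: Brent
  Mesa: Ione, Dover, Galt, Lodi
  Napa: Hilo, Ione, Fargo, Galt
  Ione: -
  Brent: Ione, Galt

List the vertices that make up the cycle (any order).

DFS with gray/black marking from Kent:
Kent gray
  Brent gray
    Ione gray
    Ione black
    Galt gray
      Lodi gray
        Lodi→Kent: Kent is gray → back edge
Back edge closes the cycle Kent → Brent → Galt → Lodi → Kent; its vertices are {Galt, Kent, Lodi, Brent}.

Galt, Kent, Lodi, Brent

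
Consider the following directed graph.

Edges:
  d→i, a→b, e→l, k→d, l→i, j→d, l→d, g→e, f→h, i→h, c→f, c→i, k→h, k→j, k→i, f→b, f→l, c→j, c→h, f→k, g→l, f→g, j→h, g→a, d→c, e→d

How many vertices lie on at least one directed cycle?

8

A vertex is on a directed cycle iff it belongs to a strongly connected component of size ≥ 2 (or has a self-loop).
The vertices on cycles are {c, d, e, f, g, j, k, l} — 8 in total.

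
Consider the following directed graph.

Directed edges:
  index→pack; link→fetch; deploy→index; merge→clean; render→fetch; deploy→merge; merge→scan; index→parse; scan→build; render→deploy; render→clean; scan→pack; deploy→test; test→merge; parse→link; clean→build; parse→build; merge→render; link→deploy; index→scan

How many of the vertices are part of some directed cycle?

A vertex is on a directed cycle iff it belongs to a strongly connected component of size ≥ 2 (or has a self-loop).
The vertices on cycles are {link, test, index, merge, parse, deploy, render} — 7 in total.

7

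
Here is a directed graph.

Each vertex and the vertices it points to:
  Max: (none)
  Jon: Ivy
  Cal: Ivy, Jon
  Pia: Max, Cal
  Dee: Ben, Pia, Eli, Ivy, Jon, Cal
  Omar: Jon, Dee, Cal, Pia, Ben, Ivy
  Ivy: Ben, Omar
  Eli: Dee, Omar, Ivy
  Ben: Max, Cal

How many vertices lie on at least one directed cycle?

A vertex is on a directed cycle iff it belongs to a strongly connected component of size ≥ 2 (or has a self-loop).
The vertices on cycles are {Ben, Cal, Dee, Eli, Ivy, Jon, Pia, Omar} — 8 in total.

8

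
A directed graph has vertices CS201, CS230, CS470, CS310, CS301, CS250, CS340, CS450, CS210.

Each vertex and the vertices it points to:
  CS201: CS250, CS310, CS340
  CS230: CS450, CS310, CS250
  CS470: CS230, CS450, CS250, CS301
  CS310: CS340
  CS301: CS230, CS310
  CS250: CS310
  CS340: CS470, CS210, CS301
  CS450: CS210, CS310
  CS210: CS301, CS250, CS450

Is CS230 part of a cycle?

Yes

CS230 is on a cycle iff CS230 can reach itself via ≥1 edge.
CS230 → CS450 → CS210 → CS301 → CS230 — yes.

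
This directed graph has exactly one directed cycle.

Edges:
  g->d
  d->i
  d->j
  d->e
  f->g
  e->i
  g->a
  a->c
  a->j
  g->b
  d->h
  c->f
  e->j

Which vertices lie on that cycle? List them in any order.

a, c, f, g

DFS with gray/black marking from g:
g gray
  a gray
    c gray
      f gray
        f→g: g is gray → back edge
Back edge closes the cycle g → a → c → f → g; its vertices are {a, c, f, g}.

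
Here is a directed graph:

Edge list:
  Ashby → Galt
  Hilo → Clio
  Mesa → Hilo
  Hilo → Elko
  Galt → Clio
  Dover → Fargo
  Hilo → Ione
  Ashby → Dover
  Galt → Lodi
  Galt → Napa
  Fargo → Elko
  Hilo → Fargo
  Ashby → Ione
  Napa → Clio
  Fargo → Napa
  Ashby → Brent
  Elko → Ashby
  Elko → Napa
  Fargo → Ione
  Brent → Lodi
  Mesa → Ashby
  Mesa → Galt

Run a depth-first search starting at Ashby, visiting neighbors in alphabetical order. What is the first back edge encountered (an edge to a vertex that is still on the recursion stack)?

Elko->Ashby

DFS from Ashby (visiting neighbors in alphabetical order); mark gray on enter, black on exit:
Ashby gray
  Brent gray
    Lodi gray
    Lodi black
  Brent black
  Dover gray
    Fargo gray
      Elko gray
        Elko→Ashby: Ashby is gray → back edge
First back edge: Elko → Ashby.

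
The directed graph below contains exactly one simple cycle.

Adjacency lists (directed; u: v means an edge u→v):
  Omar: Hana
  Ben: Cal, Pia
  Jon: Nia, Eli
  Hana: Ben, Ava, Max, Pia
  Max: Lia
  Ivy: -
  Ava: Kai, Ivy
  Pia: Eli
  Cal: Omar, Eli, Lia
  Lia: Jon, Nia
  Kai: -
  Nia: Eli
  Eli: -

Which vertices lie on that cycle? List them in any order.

Ben, Cal, Hana, Omar

DFS with gray/black marking from Omar:
Omar gray
  Hana gray
    Ben gray
      Cal gray
        Cal→Omar: Omar is gray → back edge
Back edge closes the cycle Omar → Hana → Ben → Cal → Omar; its vertices are {Ben, Cal, Hana, Omar}.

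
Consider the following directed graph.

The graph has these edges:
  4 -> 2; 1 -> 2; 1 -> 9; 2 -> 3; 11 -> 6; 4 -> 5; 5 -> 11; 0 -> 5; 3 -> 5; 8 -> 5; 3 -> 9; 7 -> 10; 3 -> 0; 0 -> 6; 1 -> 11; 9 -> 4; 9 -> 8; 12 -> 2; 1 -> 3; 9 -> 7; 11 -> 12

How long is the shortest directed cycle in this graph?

4

For each vertex v, BFS finds the shortest path from v back to v.
The shortest such closed walk is 3 → 9 → 4 → 2 → 3, length 4.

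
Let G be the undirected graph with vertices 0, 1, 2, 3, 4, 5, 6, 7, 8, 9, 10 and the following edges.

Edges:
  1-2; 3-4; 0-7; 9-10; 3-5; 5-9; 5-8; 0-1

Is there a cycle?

DFS, tracking each vertex's parent; an edge to a visited non-parent vertex closes a cycle.
Start from 0:
visit 0 (parent –)
  visit 1 (parent 0)
    visit 2 (parent 1)
      2–1: parent, skip
    1–0: parent, skip
  visit 7 (parent 0)
    7–0: parent, skip
visit 3 (parent –)
  visit 4 (parent 3)
    4–3: parent, skip
  visit 5 (parent 3)
    5–3: parent, skip
    visit 9 (parent 5)
      9–5: parent, skip
      visit 10 (parent 9)
        10–9: parent, skip
    visit 8 (parent 5)
      8–5: parent, skip
visit 6 (parent –)
No non-parent visited neighbor found — the graph is a forest.

No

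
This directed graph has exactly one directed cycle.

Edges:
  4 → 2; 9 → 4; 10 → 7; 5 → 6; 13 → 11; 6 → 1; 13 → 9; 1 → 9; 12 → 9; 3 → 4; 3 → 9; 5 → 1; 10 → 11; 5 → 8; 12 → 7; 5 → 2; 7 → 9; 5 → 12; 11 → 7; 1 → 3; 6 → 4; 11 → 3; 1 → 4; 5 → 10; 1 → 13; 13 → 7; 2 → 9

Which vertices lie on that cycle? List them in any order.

DFS with gray/black marking from 2:
2 gray
  9 gray
    4 gray
      4→2: 2 is gray → back edge
Back edge closes the cycle 2 → 9 → 4 → 2; its vertices are {2, 4, 9}.

2, 4, 9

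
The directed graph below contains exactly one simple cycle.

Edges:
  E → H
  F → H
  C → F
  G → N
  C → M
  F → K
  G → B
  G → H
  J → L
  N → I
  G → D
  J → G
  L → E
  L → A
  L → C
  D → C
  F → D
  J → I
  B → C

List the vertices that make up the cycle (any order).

C, D, F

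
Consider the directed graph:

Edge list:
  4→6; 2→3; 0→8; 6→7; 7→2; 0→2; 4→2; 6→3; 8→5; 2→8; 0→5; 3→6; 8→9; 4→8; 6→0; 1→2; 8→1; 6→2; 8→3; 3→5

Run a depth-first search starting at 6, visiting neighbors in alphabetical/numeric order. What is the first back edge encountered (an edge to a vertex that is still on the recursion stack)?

3→6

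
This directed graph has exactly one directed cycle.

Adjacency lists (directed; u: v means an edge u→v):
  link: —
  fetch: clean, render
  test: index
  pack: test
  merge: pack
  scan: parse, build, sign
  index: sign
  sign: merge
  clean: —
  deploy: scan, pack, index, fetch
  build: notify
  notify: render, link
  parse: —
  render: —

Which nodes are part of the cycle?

pack, sign, test, index, merge

DFS with gray/black marking from index:
index gray
  sign gray
    merge gray
      pack gray
        test gray
          test→index: index is gray → back edge
Back edge closes the cycle index → sign → merge → pack → test → index; its vertices are {pack, sign, test, index, merge}.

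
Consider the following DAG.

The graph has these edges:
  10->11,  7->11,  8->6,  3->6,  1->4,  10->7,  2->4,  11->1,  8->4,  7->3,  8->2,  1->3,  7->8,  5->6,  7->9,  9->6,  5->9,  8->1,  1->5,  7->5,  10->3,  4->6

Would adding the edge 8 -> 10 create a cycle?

Yes

Adding 8→10 creates a cycle iff 10 can already reach 8.
Path from 10: 10 → 7 → 8.
So 10 → … → 8 → 10 is a cycle.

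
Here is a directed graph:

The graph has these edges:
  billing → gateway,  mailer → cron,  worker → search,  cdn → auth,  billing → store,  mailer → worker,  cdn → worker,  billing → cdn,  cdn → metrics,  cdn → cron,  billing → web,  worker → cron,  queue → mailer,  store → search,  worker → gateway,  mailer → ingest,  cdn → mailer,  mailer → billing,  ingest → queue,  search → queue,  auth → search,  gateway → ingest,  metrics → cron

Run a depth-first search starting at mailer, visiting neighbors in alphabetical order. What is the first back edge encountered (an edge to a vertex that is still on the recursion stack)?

queue->mailer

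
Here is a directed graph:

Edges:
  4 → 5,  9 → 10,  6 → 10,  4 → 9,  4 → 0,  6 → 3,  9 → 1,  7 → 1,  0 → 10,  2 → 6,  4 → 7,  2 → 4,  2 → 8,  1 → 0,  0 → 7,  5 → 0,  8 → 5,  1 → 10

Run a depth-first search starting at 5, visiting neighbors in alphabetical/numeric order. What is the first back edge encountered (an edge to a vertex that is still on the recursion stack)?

DFS from 5 (visiting neighbors in alphabetical/numeric order); mark gray on enter, black on exit:
5 gray
  0 gray
    7 gray
      1 gray
        1→0: 0 is gray → back edge
First back edge: 1 → 0.

1->0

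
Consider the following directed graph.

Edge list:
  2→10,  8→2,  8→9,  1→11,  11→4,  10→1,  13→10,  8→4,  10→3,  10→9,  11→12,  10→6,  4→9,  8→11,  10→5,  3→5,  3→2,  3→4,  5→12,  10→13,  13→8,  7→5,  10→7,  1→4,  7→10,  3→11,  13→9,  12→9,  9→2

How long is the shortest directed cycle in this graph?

2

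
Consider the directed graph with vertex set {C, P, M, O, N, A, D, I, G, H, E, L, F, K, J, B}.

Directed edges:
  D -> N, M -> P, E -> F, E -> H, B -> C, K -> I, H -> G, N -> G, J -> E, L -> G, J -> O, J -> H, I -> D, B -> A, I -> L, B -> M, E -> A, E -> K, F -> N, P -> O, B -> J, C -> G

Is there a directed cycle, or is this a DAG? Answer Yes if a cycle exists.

No

DFS with white/gray/black marking, starting from E:
E gray
  K gray
    I gray
      L gray
        G gray
        G black
      L black
      D gray
        N gray
          N→G: G black — skip
        N black
      D black
    I black
  K black
  H gray
    H→G: G black — skip
  H black
  F gray
    F→N: N black — skip
  F black
  A gray
  A black
E black
C gray
  C→G: G black — skip
C black
P gray
  O gray
  O black
P black
M gray
  M→P: P black — skip
M black
J gray
  J→O: O black — skip
  J→H: H black — skip
  J→E: E black — skip
J black
B gray
  B→A: A black — skip
  B→C: C black — skip
  B→J: J black — skip
  B→M: M black — skip
B black
Every edge goes to a white or black vertex — no back edge, so the graph is acyclic.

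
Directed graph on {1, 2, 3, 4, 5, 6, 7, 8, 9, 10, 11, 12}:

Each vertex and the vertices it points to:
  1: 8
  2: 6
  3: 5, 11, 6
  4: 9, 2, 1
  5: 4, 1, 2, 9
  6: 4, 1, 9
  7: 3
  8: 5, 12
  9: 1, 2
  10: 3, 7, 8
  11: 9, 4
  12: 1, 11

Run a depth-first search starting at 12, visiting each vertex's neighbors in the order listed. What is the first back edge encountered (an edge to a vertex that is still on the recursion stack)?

9->1

DFS from 12 (visiting each vertex's neighbors in the order listed); mark gray on enter, black on exit:
12 gray
  1 gray
    8 gray
      5 gray
        4 gray
          9 gray
            9→1: 1 is gray → back edge
First back edge: 9 → 1.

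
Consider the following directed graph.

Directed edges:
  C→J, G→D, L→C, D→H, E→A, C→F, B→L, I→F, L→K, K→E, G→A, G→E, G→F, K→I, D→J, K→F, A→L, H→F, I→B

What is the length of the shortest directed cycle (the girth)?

For each vertex v, BFS finds the shortest path from v back to v.
The shortest such closed walk is A → L → K → E → A, length 4.

4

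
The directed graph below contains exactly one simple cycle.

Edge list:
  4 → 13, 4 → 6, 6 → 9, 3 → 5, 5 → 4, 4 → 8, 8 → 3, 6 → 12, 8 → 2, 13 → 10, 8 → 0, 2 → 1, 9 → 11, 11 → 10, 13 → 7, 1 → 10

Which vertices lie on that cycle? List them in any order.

3, 4, 5, 8

DFS with gray/black marking from 4:
4 gray
  13 gray
    7 gray
    7 black
    10 gray
    10 black
  13 black
  6 gray
    12 gray
    12 black
    9 gray
      11 gray
        11→10: 10 black — skip
      11 black
    9 black
  6 black
  8 gray
    0 gray
    0 black
    3 gray
      5 gray
        5→4: 4 is gray → back edge
Back edge closes the cycle 4 → 8 → 3 → 5 → 4; its vertices are {3, 4, 5, 8}.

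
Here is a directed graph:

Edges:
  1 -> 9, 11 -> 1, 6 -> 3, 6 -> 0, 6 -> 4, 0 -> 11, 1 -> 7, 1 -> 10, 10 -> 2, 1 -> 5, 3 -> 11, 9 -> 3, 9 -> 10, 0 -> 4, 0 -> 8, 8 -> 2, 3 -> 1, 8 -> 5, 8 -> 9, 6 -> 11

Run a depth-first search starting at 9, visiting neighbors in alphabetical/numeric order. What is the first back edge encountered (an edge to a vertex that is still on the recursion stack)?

DFS from 9 (visiting neighbors in alphabetical/numeric order); mark gray on enter, black on exit:
9 gray
  3 gray
    1 gray
      5 gray
      5 black
      7 gray
      7 black
      1→9: 9 is gray → back edge
First back edge: 1 → 9.

1->9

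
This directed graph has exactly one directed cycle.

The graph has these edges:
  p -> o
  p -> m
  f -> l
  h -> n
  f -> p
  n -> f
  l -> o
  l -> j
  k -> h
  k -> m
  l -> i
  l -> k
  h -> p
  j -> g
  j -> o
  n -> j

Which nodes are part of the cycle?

DFS with gray/black marking from h:
h gray
  n gray
    f gray
      p gray
        m gray
        m black
        o gray
        o black
      p black
      l gray
        i gray
        i black
        k gray
          k→m: m black — skip
          k→h: h is gray → back edge
Back edge closes the cycle h → n → f → l → k → h; its vertices are {f, h, k, l, n}.

f, h, k, l, n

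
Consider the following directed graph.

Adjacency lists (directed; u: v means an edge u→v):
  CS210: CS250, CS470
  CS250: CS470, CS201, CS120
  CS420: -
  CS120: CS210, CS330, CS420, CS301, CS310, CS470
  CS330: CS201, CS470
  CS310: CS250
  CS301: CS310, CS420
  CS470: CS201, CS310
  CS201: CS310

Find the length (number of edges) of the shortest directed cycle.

For each vertex v, BFS finds the shortest path from v back to v.
The shortest such closed walk is CS120 → CS210 → CS250 → CS120, length 3.

3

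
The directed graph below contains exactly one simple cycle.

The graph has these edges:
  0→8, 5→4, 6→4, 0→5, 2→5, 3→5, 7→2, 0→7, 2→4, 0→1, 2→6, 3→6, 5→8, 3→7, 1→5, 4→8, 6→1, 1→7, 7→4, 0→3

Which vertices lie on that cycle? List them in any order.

1, 2, 6, 7

DFS with gray/black marking from 7:
7 gray
  2 gray
    4 gray
      8 gray
      8 black
    4 black
    5 gray
      5→4: 4 black — skip
      5→8: 8 black — skip
    5 black
    6 gray
      1 gray
        1→5: 5 black — skip
        1→7: 7 is gray → back edge
Back edge closes the cycle 7 → 2 → 6 → 1 → 7; its vertices are {1, 2, 6, 7}.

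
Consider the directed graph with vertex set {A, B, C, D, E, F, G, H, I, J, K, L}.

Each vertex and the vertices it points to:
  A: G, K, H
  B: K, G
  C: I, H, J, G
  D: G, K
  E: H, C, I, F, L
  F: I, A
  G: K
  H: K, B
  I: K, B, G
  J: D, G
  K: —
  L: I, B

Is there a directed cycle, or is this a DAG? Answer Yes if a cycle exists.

DFS with white/gray/black marking, starting from F:
F gray
  I gray
    K gray
    K black
    B gray
      B→K: K black — skip
      G gray
        G→K: K black — skip
      G black
    B black
    I→G: G black — skip
  I black
  A gray
    A→G: G black — skip
    A→K: K black — skip
    H gray
      H→K: K black — skip
      H→B: B black — skip
    H black
  A black
F black
C gray
  C→I: I black — skip
  C→H: H black — skip
  J gray
    D gray
      D→G: G black — skip
      D→K: K black — skip
    D black
    J→G: G black — skip
  J black
  C→G: G black — skip
C black
E gray
  E→H: H black — skip
  E→C: C black — skip
  E→I: I black — skip
  E→F: F black — skip
  L gray
    L→I: I black — skip
    L→B: B black — skip
  L black
E black
Every edge goes to a white or black vertex — no back edge, so the graph is acyclic.

No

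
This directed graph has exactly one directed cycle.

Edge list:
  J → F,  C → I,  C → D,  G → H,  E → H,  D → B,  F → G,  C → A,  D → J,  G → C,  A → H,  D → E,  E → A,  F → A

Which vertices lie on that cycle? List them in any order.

DFS with gray/black marking from C:
C gray
  D gray
    E gray
      A gray
        H gray
        H black
      A black
      E→H: H black — skip
    E black
    J gray
      F gray
        F→A: A black — skip
        G gray
          G→H: H black — skip
          G→C: C is gray → back edge
Back edge closes the cycle C → D → J → F → G → C; its vertices are {C, D, F, G, J}.

C, D, F, G, J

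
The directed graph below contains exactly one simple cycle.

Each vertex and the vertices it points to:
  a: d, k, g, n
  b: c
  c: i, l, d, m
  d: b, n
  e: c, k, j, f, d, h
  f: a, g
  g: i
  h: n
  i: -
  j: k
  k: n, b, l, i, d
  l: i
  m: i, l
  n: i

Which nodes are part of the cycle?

DFS with gray/black marking from c:
c gray
  i gray
  i black
  l gray
    l→i: i black — skip
  l black
  d gray
    b gray
      b→c: c is gray → back edge
Back edge closes the cycle c → d → b → c; its vertices are {b, c, d}.

b, c, d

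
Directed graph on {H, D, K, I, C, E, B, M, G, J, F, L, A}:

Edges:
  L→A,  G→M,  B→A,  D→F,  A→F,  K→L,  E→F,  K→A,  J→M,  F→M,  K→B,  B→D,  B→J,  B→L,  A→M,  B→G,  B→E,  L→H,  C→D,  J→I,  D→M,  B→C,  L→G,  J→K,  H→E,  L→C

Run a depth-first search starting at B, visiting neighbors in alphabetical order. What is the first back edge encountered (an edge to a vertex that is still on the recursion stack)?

K->B

DFS from B (visiting neighbors in alphabetical order); mark gray on enter, black on exit:
B gray
  A gray
    F gray
      M gray
      M black
    F black
    A→M: M black — skip
  A black
  C gray
    D gray
      D→F: F black — skip
      D→M: M black — skip
    D black
  C black
  B→D: D black — skip
  E gray
    E→F: F black — skip
  E black
  G gray
    G→M: M black — skip
  G black
  J gray
    I gray
    I black
    K gray
      K→A: A black — skip
      K→B: B is gray → back edge
First back edge: K → B.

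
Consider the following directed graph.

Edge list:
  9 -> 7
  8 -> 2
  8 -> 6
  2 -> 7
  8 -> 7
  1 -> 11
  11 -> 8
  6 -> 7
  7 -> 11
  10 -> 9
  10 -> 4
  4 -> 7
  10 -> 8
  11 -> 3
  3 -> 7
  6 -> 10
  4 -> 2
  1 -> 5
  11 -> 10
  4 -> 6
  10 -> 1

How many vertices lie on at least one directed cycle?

10

A vertex is on a directed cycle iff it belongs to a strongly connected component of size ≥ 2 (or has a self-loop).
The vertices on cycles are {1, 2, 3, 4, 6, 7, 8, 9, 10, 11} — 10 in total.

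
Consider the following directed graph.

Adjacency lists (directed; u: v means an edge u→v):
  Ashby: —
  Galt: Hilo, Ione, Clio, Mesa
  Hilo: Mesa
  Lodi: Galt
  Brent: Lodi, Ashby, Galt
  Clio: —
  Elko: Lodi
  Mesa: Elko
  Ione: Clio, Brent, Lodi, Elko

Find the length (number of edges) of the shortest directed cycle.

3

For each vertex v, BFS finds the shortest path from v back to v.
The shortest such closed walk is Brent → Galt → Ione → Brent, length 3.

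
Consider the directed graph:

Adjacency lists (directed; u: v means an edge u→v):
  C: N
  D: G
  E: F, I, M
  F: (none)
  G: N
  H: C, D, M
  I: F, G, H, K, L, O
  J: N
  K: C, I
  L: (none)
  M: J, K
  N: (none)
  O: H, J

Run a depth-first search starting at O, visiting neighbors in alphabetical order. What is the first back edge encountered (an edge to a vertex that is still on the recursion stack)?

I->H

DFS from O (visiting neighbors in alphabetical order); mark gray on enter, black on exit:
O gray
  H gray
    C gray
      N gray
      N black
    C black
    D gray
      G gray
        G→N: N black — skip
      G black
    D black
    M gray
      J gray
        J→N: N black — skip
      J black
      K gray
        K→C: C black — skip
        I gray
          F gray
          F black
          I→G: G black — skip
          I→H: H is gray → back edge
First back edge: I → H.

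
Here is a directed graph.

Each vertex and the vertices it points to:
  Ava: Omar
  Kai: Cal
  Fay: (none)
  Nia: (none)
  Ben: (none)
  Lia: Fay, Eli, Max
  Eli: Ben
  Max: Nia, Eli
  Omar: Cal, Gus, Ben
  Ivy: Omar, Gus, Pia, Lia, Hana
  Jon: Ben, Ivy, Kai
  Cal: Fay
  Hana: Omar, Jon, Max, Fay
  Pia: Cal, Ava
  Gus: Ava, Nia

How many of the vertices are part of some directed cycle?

A vertex is on a directed cycle iff it belongs to a strongly connected component of size ≥ 2 (or has a self-loop).
The vertices on cycles are {Ava, Gus, Ivy, Jon, Hana, Omar} — 6 in total.

6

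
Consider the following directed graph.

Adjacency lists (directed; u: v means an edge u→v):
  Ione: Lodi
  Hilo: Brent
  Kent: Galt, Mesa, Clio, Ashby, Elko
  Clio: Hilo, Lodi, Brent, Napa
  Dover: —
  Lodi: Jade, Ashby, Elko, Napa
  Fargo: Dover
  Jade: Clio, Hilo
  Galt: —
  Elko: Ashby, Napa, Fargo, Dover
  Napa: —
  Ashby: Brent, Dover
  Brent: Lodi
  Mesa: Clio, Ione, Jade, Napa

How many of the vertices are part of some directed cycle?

7

A vertex is on a directed cycle iff it belongs to a strongly connected component of size ≥ 2 (or has a self-loop).
The vertices on cycles are {Clio, Elko, Hilo, Jade, Lodi, Ashby, Brent} — 7 in total.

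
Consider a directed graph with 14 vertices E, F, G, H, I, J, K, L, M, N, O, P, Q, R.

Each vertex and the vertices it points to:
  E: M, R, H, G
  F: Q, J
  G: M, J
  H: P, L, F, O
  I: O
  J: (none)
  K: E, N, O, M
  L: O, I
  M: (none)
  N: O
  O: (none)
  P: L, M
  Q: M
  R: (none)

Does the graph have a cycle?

DFS with white/gray/black marking, starting from Q:
Q gray
  M gray
  M black
Q black
E gray
  E→M: M black — skip
  R gray
  R black
  H gray
    P gray
      L gray
        O gray
        O black
        I gray
          I→O: O black — skip
        I black
      L black
      P→M: M black — skip
    P black
    H→L: L black — skip
    F gray
      F→Q: Q black — skip
      J gray
      J black
    F black
    H→O: O black — skip
  H black
  G gray
    G→M: M black — skip
    G→J: J black — skip
  G black
E black
K gray
  K→E: E black — skip
  N gray
    N→O: O black — skip
  N black
  K→O: O black — skip
  K→M: M black — skip
K black
Every edge goes to a white or black vertex — no back edge, so the graph is acyclic.

No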